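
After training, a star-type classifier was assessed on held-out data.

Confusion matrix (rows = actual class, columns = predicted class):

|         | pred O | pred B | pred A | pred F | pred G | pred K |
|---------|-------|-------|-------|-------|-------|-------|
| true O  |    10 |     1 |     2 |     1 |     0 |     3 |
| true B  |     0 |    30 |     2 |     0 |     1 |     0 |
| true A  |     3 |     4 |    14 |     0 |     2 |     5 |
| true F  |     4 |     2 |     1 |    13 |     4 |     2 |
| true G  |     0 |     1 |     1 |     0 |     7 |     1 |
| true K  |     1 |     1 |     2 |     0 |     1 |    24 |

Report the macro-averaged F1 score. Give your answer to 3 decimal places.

Per-class F1 score (2·TP/(2·TP+FP+FN)):
  O: TP=10, FP=0+3+4+0+1=8, FN=1+2+1+0+3=7 → 20/35 = 0.5714
  B: TP=30, FP=1+4+2+1+1=9, FN=0+2+0+1+0=3 → 60/72 = 0.8333
  A: TP=14, FP=2+2+1+1+2=8, FN=3+4+0+2+5=14 → 28/50 = 0.5600
  F: TP=13, FP=1+0+0+0+0=1, FN=4+2+1+4+2=13 → 26/40 = 0.6500
  G: TP=7, FP=0+1+2+4+1=8, FN=0+1+1+0+1=3 → 14/25 = 0.5600
  K: TP=24, FP=3+0+5+2+1=11, FN=1+1+2+0+1=5 → 48/64 = 0.7500
Macro-F1 score = mean = (0.5714 + 0.8333 + 0.5600 + 0.6500 + 0.5600 + 0.7500) / 6 = 0.654

0.654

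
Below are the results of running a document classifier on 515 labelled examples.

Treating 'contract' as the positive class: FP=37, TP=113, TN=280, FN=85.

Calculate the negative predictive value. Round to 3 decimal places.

NPV = TN/(TN+FN) = 280/(280+85) = 0.767

0.767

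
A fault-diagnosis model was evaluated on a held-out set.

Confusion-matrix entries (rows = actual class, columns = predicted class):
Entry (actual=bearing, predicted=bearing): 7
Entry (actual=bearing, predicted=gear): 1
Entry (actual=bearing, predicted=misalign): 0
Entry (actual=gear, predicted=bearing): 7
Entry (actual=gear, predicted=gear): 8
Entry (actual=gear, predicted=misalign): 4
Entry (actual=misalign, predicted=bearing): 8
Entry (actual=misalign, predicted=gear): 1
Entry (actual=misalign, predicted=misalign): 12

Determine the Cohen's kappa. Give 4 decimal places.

Observed agreement pₒ = trace/N = 27/48 = 0.56250
Expected agreement pₑ = Σ (rowᵢ·colᵢ)/N² = (8·22 + 19·10 + 21·16)/48² = 0.30469
κ = (pₒ − pₑ)/(1 − pₑ) = (0.56250 − 0.30469)/(1 − 0.30469) = 0.3708

0.3708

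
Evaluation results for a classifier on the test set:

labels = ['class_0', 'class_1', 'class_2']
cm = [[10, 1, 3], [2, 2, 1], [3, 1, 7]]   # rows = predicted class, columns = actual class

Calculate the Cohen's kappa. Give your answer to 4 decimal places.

0.3989

Observed agreement pₒ = trace/N = 19/30 = 0.63333
Expected agreement pₑ = Σ (rowᵢ·colᵢ)/N² = (15·14 + 4·5 + 11·11)/30² = 0.39000
κ = (pₒ − pₑ)/(1 − pₑ) = (0.63333 − 0.39000)/(1 − 0.39000) = 0.3989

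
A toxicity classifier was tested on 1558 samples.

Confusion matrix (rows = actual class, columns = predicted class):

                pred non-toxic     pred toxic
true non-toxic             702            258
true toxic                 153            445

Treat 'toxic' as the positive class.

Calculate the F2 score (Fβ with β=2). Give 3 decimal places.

0.719

Fβ = (1+β²)·TP / ((1+β²)·TP + β²·FN + FP), with β²=4
= 5·445 / (5·445 + 4·153 + 258) = 0.719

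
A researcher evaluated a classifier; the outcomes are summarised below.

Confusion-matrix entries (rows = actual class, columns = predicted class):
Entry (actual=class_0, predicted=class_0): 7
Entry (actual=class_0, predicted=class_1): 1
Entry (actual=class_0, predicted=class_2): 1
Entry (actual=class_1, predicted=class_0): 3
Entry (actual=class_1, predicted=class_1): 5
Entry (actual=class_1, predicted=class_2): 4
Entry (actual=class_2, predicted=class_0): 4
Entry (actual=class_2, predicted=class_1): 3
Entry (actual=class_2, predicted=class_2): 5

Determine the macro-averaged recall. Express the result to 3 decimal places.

Per-class recall (TP/(TP+FN)):
  class_0: TP=7, FN=1+1=2 → 7/9 = 0.7778
  class_1: TP=5, FN=3+4=7 → 5/12 = 0.4167
  class_2: TP=5, FN=4+3=7 → 5/12 = 0.4167
Macro-recall = mean = (0.7778 + 0.4167 + 0.4167) / 3 = 0.537

0.537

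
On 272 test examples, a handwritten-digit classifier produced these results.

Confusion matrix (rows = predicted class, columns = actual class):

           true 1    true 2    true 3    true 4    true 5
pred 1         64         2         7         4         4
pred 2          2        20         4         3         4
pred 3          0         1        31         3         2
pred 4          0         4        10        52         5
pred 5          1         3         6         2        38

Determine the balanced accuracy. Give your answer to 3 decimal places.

0.737

Balanced accuracy = mean of per-class recall.
  1: recall = 64/67 = 0.9552
  2: recall = 20/30 = 0.6667
  3: recall = 31/58 = 0.5345
  4: recall = 52/64 = 0.8125
  5: recall = 38/53 = 0.7170
Mean = (0.9552 + 0.6667 + 0.5345 + 0.8125 + 0.7170) / 5 = 0.737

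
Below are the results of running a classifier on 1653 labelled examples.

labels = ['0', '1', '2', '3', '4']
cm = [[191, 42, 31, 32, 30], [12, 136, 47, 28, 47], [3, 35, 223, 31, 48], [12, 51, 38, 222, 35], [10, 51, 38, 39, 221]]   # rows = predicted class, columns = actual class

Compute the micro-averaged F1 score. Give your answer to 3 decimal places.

0.601

Micro-averaging pools counts across classes: ΣTP=993, ΣFP=660, ΣFN=660.
Micro-F1 score = 2·TP/(2·TP+FP+FN) on pooled counts = 0.601 (equals overall accuracy in single-label multiclass).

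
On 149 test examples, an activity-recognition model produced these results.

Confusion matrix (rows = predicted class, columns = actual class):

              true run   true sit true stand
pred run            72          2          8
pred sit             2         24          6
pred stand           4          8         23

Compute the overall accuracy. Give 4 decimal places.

0.7987

Accuracy = trace / total = (72+24+23=119) / 149 = 119/149 = 0.7987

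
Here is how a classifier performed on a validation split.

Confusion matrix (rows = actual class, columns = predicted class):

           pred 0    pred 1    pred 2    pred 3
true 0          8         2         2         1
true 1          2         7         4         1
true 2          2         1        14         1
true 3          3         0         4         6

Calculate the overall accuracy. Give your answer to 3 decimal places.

0.603

Accuracy = trace / total = (8+7+14+6=35) / 58 = 35/58 = 0.603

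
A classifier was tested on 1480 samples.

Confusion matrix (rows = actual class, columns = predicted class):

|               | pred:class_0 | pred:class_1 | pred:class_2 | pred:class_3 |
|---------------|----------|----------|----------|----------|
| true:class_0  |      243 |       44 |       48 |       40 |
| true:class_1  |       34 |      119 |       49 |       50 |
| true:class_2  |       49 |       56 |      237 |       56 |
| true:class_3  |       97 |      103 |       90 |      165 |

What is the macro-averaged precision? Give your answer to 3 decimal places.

Per-class precision (TP/(TP+FP)):
  class_0: TP=243, FP=34+49+97=180 → 243/423 = 0.5745
  class_1: TP=119, FP=44+56+103=203 → 119/322 = 0.3696
  class_2: TP=237, FP=48+49+90=187 → 237/424 = 0.5590
  class_3: TP=165, FP=40+50+56=146 → 165/311 = 0.5305
Macro-precision = mean = (0.5745 + 0.3696 + 0.5590 + 0.5305) / 4 = 0.508

0.508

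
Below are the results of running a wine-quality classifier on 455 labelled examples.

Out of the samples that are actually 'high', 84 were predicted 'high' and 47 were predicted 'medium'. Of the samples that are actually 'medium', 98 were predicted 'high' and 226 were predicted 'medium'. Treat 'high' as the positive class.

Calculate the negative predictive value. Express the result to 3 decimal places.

0.828

NPV = TN/(TN+FN) = 226/(226+47) = 0.828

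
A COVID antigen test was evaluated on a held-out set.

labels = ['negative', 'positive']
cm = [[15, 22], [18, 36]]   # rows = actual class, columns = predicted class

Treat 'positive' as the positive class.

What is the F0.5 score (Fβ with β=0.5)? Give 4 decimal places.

0.6294

Fβ = (1+β²)·TP / ((1+β²)·TP + β²·FN + FP), with β²=1/4
= 1.25·36 / (1.25·36 + 0.25·18 + 22) = 0.6294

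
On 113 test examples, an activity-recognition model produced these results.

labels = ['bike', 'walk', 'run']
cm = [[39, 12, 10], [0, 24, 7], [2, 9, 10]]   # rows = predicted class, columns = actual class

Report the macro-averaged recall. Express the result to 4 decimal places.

Per-class recall (TP/(TP+FN)):
  bike: TP=39, FN=0+2=2 → 39/41 = 0.95122
  walk: TP=24, FN=12+9=21 → 24/45 = 0.53333
  run: TP=10, FN=10+7=17 → 10/27 = 0.37037
Macro-recall = mean = (0.95122 + 0.53333 + 0.37037) / 3 = 0.6183

0.6183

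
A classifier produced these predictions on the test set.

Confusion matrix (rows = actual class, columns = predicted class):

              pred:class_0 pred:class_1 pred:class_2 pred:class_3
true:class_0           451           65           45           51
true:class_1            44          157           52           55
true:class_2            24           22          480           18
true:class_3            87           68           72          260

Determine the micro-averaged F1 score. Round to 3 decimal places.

0.691

Micro-averaging pools counts across classes: ΣTP=1348, ΣFP=603, ΣFN=603.
Micro-F1 score = 2·TP/(2·TP+FP+FN) on pooled counts = 0.691 (equals overall accuracy in single-label multiclass).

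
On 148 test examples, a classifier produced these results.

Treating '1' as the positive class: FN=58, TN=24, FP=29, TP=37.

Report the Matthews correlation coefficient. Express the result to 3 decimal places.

-0.152

MCC = (TP·TN − FP·FN) / √((TP+FP)(TP+FN)(TN+FP)(TN+FN))
Numerator = 37·24 − 29·58 = -794
Denominator = √(66·95·53·82) = √27249420 = 5220.0977
MCC = -794 / 5220.0977 = -0.152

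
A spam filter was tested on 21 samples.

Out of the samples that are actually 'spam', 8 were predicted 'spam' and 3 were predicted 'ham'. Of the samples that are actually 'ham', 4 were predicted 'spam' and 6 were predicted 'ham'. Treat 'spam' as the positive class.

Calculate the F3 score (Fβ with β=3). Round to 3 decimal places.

0.721

Fβ = (1+β²)·TP / ((1+β²)·TP + β²·FN + FP), with β²=9
= 10·8 / (10·8 + 9·3 + 4) = 0.721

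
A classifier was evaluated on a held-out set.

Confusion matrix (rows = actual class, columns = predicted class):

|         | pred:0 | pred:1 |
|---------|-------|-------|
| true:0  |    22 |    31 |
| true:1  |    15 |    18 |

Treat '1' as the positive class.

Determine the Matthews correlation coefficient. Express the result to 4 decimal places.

-0.0387

MCC = (TP·TN − FP·FN) / √((TP+FP)(TP+FN)(TN+FP)(TN+FN))
Numerator = 18·22 − 31·15 = -69
Denominator = √(49·33·53·37) = √3170937 = 1780.7125
MCC = -69 / 1780.7125 = -0.0387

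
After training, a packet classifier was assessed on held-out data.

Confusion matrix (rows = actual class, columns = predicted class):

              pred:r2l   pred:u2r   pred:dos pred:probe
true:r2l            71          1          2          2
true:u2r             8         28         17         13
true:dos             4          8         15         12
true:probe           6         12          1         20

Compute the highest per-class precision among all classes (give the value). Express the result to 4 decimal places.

Per-class precision (TP/(TP+FP)):
  r2l: TP=71, FP=8+4+6=18 → 71/89 = 0.79775
  u2r: TP=28, FP=1+8+12=21 → 28/49 = 0.57143
  dos: TP=15, FP=2+17+1=20 → 15/35 = 0.42857
  probe: TP=20, FP=2+13+12=27 → 20/47 = 0.42553
Highest is class 'r2l' with precision = 0.7978.

0.7978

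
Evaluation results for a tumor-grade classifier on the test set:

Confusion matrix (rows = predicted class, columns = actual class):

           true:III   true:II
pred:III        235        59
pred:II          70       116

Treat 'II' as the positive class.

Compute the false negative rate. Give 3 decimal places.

0.337

FNR = FN/(FN+TP) = 59/(59+116) = 0.337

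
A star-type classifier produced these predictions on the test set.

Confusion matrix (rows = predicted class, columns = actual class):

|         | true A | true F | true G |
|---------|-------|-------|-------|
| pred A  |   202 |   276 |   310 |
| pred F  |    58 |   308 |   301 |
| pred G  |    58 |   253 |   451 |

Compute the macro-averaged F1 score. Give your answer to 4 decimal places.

0.4231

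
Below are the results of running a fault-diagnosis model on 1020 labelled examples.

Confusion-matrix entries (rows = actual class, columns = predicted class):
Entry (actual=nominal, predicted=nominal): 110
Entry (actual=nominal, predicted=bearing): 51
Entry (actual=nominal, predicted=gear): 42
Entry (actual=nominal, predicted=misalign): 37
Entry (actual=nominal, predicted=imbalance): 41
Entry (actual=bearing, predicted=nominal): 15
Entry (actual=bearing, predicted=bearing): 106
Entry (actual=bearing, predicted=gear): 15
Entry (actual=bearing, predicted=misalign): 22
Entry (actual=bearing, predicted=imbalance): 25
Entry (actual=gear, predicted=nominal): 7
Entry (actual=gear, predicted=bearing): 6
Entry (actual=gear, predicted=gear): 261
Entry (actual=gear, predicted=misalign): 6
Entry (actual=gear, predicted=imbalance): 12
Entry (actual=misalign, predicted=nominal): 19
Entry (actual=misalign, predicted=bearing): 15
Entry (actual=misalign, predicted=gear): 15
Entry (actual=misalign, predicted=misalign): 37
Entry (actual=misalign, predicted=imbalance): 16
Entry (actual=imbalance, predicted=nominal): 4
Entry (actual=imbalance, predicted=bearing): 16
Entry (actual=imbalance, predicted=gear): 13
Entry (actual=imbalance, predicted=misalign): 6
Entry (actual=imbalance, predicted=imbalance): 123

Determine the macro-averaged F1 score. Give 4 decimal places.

Per-class F1 score (2·TP/(2·TP+FP+FN)):
  nominal: TP=110, FP=15+7+19+4=45, FN=51+42+37+41=171 → 220/436 = 0.50459
  bearing: TP=106, FP=51+6+15+16=88, FN=15+15+22+25=77 → 212/377 = 0.56233
  gear: TP=261, FP=42+15+15+13=85, FN=7+6+6+12=31 → 522/638 = 0.81818
  misalign: TP=37, FP=37+22+6+6=71, FN=19+15+15+16=65 → 74/210 = 0.35238
  imbalance: TP=123, FP=41+25+12+16=94, FN=4+16+13+6=39 → 246/379 = 0.64908
Macro-F1 score = mean = (0.50459 + 0.56233 + 0.81818 + 0.35238 + 0.64908) / 5 = 0.5773

0.5773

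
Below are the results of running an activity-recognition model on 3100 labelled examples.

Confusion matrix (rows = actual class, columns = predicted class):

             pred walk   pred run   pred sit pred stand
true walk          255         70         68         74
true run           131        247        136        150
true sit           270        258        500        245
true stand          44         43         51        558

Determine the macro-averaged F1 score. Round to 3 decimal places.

Per-class F1 score (2·TP/(2·TP+FP+FN)):
  walk: TP=255, FP=131+270+44=445, FN=70+68+74=212 → 510/1167 = 0.4370
  run: TP=247, FP=70+258+43=371, FN=131+136+150=417 → 494/1282 = 0.3853
  sit: TP=500, FP=68+136+51=255, FN=270+258+245=773 → 1000/2028 = 0.4931
  stand: TP=558, FP=74+150+245=469, FN=44+43+51=138 → 1116/1723 = 0.6477
Macro-F1 score = mean = (0.4370 + 0.3853 + 0.4931 + 0.6477) / 4 = 0.491

0.491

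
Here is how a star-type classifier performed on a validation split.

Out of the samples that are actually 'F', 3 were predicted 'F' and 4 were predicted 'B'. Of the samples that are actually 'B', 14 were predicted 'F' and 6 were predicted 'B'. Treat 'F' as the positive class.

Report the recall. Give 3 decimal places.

Recall = TP/(TP+FN) = 3/(3+4) = 3/7 = 0.429

0.429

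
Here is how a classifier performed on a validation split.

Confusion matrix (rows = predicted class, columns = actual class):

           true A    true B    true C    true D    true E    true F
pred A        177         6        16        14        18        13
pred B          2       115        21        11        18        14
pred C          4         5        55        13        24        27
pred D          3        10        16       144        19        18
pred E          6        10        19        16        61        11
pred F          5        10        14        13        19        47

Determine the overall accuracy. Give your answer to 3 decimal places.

0.603

Accuracy = trace / total = (177+115+55+144+61+47=599) / 994 = 599/994 = 0.603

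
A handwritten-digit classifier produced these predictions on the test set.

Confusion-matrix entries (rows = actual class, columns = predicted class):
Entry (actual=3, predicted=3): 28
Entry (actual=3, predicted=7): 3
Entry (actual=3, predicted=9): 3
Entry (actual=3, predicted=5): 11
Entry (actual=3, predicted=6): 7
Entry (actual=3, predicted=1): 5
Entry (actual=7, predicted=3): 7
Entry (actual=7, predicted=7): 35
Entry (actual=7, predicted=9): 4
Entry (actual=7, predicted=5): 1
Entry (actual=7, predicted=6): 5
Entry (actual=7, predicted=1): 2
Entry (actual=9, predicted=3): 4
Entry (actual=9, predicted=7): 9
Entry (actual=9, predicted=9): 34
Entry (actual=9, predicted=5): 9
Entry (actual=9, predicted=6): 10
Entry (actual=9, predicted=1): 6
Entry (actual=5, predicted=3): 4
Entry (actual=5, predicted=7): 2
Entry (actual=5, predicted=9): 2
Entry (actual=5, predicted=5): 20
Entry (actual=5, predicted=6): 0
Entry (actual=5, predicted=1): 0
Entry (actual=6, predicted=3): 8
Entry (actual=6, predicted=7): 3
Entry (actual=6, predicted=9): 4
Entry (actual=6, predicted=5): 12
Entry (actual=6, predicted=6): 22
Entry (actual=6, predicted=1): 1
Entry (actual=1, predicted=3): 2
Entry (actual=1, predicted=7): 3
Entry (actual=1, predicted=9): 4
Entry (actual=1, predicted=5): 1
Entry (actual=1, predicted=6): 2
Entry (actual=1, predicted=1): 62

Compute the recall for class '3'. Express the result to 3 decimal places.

recall = TP/(TP+FN).
3: TP=28, FN=3+3+11+7+5=29 → 28/57 = 0.4912

0.491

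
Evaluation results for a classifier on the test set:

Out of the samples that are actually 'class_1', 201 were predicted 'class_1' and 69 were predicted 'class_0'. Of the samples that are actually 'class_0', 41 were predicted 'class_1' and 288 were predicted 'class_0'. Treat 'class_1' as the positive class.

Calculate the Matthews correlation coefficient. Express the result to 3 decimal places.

MCC = (TP·TN − FP·FN) / √((TP+FP)(TP+FN)(TN+FP)(TN+FN))
Numerator = 201·288 − 41·69 = 55059
Denominator = √(242·270·329·357) = √7674379020 = 87603.5331
MCC = 55059 / 87603.5331 = 0.629

0.629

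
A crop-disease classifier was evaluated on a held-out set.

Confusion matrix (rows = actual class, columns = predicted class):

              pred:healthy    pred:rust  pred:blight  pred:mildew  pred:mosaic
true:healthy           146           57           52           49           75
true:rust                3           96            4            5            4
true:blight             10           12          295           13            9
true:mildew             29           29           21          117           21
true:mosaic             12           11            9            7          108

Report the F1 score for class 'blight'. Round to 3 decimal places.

Take TP from the diagonal, FP from the rest of the 'blight' prediction marginal, FN from the rest of the 'blight' actual marginal.
F1 score = 2·TP/(2·TP+FP+FN).
blight: TP=295, FP=52+4+21+9=86, FN=10+12+13+9=44 → 590/720 = 0.8194

0.819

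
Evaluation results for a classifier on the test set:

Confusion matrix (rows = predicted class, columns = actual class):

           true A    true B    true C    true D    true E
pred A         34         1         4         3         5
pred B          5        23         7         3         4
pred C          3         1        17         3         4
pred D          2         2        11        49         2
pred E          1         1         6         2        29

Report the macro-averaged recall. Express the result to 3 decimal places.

Per-class recall (TP/(TP+FN)):
  A: TP=34, FN=5+3+2+1=11 → 34/45 = 0.7556
  B: TP=23, FN=1+1+2+1=5 → 23/28 = 0.8214
  C: TP=17, FN=4+7+11+6=28 → 17/45 = 0.3778
  D: TP=49, FN=3+3+3+2=11 → 49/60 = 0.8167
  E: TP=29, FN=5+4+4+2=15 → 29/44 = 0.6591
Macro-recall = mean = (0.7556 + 0.8214 + 0.3778 + 0.8167 + 0.6591) / 5 = 0.686

0.686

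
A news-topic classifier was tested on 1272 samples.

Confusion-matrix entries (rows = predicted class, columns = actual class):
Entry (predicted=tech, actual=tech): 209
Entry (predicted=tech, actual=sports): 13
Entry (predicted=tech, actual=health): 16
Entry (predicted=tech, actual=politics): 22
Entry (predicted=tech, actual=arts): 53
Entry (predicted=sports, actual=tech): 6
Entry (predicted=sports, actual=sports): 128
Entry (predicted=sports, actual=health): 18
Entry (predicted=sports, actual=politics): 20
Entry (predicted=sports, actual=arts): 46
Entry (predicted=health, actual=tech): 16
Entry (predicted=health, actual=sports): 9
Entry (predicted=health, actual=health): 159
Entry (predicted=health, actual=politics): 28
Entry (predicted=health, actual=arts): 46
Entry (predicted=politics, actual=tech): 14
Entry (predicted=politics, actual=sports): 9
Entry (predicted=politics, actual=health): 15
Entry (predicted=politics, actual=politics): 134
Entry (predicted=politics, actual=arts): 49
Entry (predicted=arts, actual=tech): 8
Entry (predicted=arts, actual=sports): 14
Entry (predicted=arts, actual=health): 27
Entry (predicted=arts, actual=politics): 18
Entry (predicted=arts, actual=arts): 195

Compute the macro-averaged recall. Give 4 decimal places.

0.6695

Per-class recall (TP/(TP+FN)):
  tech: TP=209, FN=6+16+14+8=44 → 209/253 = 0.82609
  sports: TP=128, FN=13+9+9+14=45 → 128/173 = 0.73988
  health: TP=159, FN=16+18+15+27=76 → 159/235 = 0.67660
  politics: TP=134, FN=22+20+28+18=88 → 134/222 = 0.60360
  arts: TP=195, FN=53+46+46+49=194 → 195/389 = 0.50129
Macro-recall = mean = (0.82609 + 0.73988 + 0.67660 + 0.60360 + 0.50129) / 5 = 0.6695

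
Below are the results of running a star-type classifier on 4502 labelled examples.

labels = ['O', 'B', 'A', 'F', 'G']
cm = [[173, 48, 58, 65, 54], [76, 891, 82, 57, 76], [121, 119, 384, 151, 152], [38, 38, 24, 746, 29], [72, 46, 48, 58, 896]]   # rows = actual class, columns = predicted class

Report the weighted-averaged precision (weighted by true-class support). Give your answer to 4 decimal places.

Per-class precision (TP/(TP+FP)):
  O: TP=173, FP=76+121+38+72=307 → 173/480 = 0.36042
  B: TP=891, FP=48+119+38+46=251 → 891/1142 = 0.78021
  A: TP=384, FP=58+82+24+48=212 → 384/596 = 0.64430
  F: TP=746, FP=65+57+151+58=331 → 746/1077 = 0.69266
  G: TP=896, FP=54+76+152+29=311 → 896/1207 = 0.74234
Weighted-precision = Σ (supportᵢ/N)·precisionᵢ with N=4502: (398/4502)·0.36042 + (1182/4502)·0.78021 + (927/4502)·0.64430 + (875/4502)·0.69266 + (1120/4502)·0.74234 = 0.6887

0.6887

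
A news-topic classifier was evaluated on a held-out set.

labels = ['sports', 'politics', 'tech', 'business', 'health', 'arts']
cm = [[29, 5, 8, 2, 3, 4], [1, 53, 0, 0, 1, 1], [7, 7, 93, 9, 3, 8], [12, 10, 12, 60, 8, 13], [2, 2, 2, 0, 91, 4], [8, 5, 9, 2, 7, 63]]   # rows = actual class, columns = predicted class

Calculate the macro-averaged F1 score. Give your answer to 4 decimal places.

Per-class F1 score (2·TP/(2·TP+FP+FN)):
  sports: TP=29, FP=1+7+12+2+8=30, FN=5+8+2+3+4=22 → 58/110 = 0.52727
  politics: TP=53, FP=5+7+10+2+5=29, FN=1+0+0+1+1=3 → 106/138 = 0.76812
  tech: TP=93, FP=8+0+12+2+9=31, FN=7+7+9+3+8=34 → 186/251 = 0.74104
  business: TP=60, FP=2+0+9+0+2=13, FN=12+10+12+8+13=55 → 120/188 = 0.63830
  health: TP=91, FP=3+1+3+8+7=22, FN=2+2+2+0+4=10 → 182/214 = 0.85047
  arts: TP=63, FP=4+1+8+13+4=30, FN=8+5+9+2+7=31 → 126/187 = 0.67380
Macro-F1 score = mean = (0.52727 + 0.76812 + 0.74104 + 0.63830 + 0.85047 + 0.67380) / 6 = 0.6998

0.6998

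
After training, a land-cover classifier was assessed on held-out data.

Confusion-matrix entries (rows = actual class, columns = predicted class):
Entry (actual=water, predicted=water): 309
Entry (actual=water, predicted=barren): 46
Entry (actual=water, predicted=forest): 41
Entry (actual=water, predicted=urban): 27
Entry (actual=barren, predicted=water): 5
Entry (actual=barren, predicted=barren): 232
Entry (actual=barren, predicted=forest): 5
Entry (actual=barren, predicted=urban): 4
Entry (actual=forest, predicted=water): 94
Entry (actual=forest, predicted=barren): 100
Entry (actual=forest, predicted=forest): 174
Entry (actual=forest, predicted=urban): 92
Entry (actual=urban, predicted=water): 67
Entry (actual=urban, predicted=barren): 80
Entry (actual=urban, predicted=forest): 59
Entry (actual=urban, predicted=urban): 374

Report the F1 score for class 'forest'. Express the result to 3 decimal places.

0.471

One-vs-rest for 'forest': TP = diagonal; FP = other classes predicted 'forest'; FN = 'forest' predicted as other.
F1 score = 2·TP/(2·TP+FP+FN).
forest: TP=174, FP=41+5+59=105, FN=94+100+92=286 → 348/739 = 0.4709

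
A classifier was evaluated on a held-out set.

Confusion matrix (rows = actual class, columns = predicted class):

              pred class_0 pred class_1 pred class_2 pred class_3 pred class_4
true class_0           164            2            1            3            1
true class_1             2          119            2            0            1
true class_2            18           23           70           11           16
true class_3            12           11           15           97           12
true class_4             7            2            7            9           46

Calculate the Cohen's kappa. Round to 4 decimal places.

0.6974

Observed agreement pₒ = trace/N = 496/651 = 0.76190
Expected agreement pₑ = Σ (rowᵢ·colᵢ)/N² = (171·203 + 124·157 + 138·95 + 147·120 + 71·76)/651² = 0.21314
κ = (pₒ − pₑ)/(1 − pₑ) = (0.76190 − 0.21314)/(1 − 0.21314) = 0.6974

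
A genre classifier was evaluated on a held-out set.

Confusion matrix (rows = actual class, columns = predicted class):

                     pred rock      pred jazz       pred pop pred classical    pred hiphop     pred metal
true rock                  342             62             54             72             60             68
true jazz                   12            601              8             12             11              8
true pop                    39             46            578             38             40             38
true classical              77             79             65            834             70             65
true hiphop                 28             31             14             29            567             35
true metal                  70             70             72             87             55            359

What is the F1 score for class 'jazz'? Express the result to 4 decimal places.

0.7800

Take TP from the diagonal, FP from the rest of the 'jazz' prediction marginal, FN from the rest of the 'jazz' actual marginal.
F1 score = 2·TP/(2·TP+FP+FN).
jazz: TP=601, FP=62+46+79+31+70=288, FN=12+8+12+11+8=51 → 1202/1541 = 0.78001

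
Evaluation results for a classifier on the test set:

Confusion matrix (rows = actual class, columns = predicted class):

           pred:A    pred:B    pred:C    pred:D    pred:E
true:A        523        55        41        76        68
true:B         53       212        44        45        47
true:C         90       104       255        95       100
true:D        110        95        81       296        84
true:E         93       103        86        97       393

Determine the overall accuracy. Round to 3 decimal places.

Accuracy = trace / total = (523+212+255+296+393=1679) / 3246 = 1679/3246 = 0.517

0.517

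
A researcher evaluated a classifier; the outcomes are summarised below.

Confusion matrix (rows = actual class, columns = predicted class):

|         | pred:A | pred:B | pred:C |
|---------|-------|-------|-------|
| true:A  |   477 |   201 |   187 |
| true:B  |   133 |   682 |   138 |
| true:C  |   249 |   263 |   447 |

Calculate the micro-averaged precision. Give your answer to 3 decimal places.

Micro-averaging pools counts across classes: ΣTP=1606, ΣFP=1171, ΣFN=1171.
Micro-precision = TP/(TP+FP) on pooled counts = 0.578 (equals overall accuracy in single-label multiclass).

0.578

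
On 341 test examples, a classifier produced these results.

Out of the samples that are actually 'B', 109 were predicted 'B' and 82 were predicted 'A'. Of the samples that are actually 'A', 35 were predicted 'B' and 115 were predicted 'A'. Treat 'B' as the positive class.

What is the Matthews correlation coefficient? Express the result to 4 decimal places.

0.3390

MCC = (TP·TN − FP·FN) / √((TP+FP)(TP+FN)(TN+FP)(TN+FN))
Numerator = 109·115 − 35·82 = 9665
Denominator = √(144·191·150·197) = √812743200 = 28508.6513
MCC = 9665 / 28508.6513 = 0.3390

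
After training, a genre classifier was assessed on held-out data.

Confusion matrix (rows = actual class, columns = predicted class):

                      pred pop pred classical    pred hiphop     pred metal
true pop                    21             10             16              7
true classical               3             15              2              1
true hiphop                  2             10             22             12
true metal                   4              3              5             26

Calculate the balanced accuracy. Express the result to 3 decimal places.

0.566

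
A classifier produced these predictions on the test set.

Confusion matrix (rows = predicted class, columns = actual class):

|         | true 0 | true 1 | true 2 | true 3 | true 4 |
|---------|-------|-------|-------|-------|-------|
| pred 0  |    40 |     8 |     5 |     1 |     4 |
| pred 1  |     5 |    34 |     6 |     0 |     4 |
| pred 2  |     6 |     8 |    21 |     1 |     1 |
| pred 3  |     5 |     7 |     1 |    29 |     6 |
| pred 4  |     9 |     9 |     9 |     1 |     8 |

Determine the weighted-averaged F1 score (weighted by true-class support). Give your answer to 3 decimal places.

0.584

Per-class F1 score (2·TP/(2·TP+FP+FN)):
  0: TP=40, FP=8+5+1+4=18, FN=5+6+5+9=25 → 80/123 = 0.6504
  1: TP=34, FP=5+6+0+4=15, FN=8+8+7+9=32 → 68/115 = 0.5913
  2: TP=21, FP=6+8+1+1=16, FN=5+6+1+9=21 → 42/79 = 0.5316
  3: TP=29, FP=5+7+1+6=19, FN=1+0+1+1=3 → 58/80 = 0.7250
  4: TP=8, FP=9+9+9+1=28, FN=4+4+1+6=15 → 16/59 = 0.2712
Weighted-F1 score = Σ (supportᵢ/N)·F1 scoreᵢ with N=228: (65/228)·0.6504 + (66/228)·0.5913 + (42/228)·0.5316 + (32/228)·0.7250 + (23/228)·0.2712 = 0.584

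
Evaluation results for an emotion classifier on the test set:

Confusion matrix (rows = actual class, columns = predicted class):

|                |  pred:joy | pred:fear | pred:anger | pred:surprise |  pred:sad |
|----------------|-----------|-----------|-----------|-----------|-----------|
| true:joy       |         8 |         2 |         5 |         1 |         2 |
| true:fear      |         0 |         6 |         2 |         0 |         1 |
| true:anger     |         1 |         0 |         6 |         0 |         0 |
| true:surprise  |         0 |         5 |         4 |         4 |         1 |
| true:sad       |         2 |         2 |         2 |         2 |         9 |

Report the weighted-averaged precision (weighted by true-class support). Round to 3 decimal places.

0.595

Per-class precision (TP/(TP+FP)):
  joy: TP=8, FP=0+1+0+2=3 → 8/11 = 0.7273
  fear: TP=6, FP=2+0+5+2=9 → 6/15 = 0.4000
  anger: TP=6, FP=5+2+4+2=13 → 6/19 = 0.3158
  surprise: TP=4, FP=1+0+0+2=3 → 4/7 = 0.5714
  sad: TP=9, FP=2+1+0+1=4 → 9/13 = 0.6923
Weighted-precision = Σ (supportᵢ/N)·precisionᵢ with N=65: (18/65)·0.7273 + (9/65)·0.4000 + (7/65)·0.3158 + (14/65)·0.5714 + (17/65)·0.6923 = 0.595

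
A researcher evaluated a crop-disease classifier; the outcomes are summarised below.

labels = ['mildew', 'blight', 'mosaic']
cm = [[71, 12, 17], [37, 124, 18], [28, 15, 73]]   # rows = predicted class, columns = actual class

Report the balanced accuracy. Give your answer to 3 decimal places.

Balanced accuracy = mean of per-class recall.
  mildew: recall = 71/136 = 0.5221
  blight: recall = 124/151 = 0.8212
  mosaic: recall = 73/108 = 0.6759
Mean = (0.5221 + 0.8212 + 0.6759) / 3 = 0.673

0.673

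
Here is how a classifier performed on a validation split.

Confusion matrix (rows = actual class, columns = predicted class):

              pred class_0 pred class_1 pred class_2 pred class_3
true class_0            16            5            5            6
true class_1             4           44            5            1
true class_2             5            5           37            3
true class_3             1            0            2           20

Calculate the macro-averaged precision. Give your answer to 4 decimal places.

0.7130

Per-class precision (TP/(TP+FP)):
  class_0: TP=16, FP=4+5+1=10 → 16/26 = 0.61538
  class_1: TP=44, FP=5+5+0=10 → 44/54 = 0.81481
  class_2: TP=37, FP=5+5+2=12 → 37/49 = 0.75510
  class_3: TP=20, FP=6+1+3=10 → 20/30 = 0.66667
Macro-precision = mean = (0.61538 + 0.81481 + 0.75510 + 0.66667) / 4 = 0.7130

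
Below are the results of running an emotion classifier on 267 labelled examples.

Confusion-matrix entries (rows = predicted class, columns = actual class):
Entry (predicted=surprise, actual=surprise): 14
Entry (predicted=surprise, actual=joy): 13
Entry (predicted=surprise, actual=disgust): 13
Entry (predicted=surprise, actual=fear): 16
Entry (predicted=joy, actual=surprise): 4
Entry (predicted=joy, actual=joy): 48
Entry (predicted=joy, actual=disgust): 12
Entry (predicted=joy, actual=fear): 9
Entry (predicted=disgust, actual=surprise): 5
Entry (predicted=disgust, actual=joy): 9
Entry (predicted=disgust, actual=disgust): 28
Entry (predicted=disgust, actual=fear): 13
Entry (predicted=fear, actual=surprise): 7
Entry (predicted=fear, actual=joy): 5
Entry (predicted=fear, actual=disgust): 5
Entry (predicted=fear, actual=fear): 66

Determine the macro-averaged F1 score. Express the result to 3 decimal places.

0.544

Per-class F1 score (2·TP/(2·TP+FP+FN)):
  surprise: TP=14, FP=13+13+16=42, FN=4+5+7=16 → 28/86 = 0.3256
  joy: TP=48, FP=4+12+9=25, FN=13+9+5=27 → 96/148 = 0.6486
  disgust: TP=28, FP=5+9+13=27, FN=13+12+5=30 → 56/113 = 0.4956
  fear: TP=66, FP=7+5+5=17, FN=16+9+13=38 → 132/187 = 0.7059
Macro-F1 score = mean = (0.3256 + 0.6486 + 0.4956 + 0.7059) / 4 = 0.544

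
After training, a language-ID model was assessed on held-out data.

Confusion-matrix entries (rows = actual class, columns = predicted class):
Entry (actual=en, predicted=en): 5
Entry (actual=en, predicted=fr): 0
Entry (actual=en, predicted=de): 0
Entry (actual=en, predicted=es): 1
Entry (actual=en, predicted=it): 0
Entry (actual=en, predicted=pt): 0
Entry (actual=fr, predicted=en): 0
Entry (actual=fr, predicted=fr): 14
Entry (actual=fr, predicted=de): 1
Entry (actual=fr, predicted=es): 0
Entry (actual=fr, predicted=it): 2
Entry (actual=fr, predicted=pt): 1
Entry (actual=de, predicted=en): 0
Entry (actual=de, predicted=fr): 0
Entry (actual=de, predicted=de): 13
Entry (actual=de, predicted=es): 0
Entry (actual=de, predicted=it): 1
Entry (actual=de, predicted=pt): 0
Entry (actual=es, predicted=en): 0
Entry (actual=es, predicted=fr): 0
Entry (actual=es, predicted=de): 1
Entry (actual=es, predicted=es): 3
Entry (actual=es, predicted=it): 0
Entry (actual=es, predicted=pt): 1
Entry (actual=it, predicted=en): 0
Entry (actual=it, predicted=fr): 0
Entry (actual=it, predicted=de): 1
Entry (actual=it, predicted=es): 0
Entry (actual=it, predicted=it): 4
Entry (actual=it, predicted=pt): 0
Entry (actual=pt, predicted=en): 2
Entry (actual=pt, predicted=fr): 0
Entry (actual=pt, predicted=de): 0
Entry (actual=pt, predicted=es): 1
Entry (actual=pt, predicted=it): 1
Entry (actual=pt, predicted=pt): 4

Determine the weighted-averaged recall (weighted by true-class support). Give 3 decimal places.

0.768

Per-class recall (TP/(TP+FN)):
  en: TP=5, FN=0+0+1+0+0=1 → 5/6 = 0.8333
  fr: TP=14, FN=0+1+0+2+1=4 → 14/18 = 0.7778
  de: TP=13, FN=0+0+0+1+0=1 → 13/14 = 0.9286
  es: TP=3, FN=0+0+1+0+1=2 → 3/5 = 0.6000
  it: TP=4, FN=0+0+1+0+0=1 → 4/5 = 0.8000
  pt: TP=4, FN=2+0+0+1+1=4 → 4/8 = 0.5000
Weighted-recall = Σ (supportᵢ/N)·recallᵢ with N=56: (6/56)·0.8333 + (18/56)·0.7778 + (14/56)·0.9286 + (5/56)·0.6000 + (5/56)·0.8000 + (8/56)·0.5000 = 0.768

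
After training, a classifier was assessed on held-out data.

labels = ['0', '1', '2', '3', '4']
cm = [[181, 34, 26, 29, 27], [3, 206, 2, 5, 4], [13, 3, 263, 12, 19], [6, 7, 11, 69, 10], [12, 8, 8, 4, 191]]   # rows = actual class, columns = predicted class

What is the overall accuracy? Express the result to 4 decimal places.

0.7892

Accuracy = trace / total = (181+206+263+69+191=910) / 1153 = 910/1153 = 0.7892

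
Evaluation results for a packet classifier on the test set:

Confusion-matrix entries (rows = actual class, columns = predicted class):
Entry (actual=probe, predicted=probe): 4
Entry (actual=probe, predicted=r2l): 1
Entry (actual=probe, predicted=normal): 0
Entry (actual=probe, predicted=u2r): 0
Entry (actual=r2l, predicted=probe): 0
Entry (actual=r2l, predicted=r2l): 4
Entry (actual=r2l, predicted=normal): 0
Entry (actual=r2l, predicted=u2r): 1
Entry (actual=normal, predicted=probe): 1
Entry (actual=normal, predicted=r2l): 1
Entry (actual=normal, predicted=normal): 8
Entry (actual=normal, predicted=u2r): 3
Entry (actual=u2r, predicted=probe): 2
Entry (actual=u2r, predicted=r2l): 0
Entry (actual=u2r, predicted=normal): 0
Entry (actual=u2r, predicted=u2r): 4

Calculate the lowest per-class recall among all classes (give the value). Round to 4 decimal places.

0.6154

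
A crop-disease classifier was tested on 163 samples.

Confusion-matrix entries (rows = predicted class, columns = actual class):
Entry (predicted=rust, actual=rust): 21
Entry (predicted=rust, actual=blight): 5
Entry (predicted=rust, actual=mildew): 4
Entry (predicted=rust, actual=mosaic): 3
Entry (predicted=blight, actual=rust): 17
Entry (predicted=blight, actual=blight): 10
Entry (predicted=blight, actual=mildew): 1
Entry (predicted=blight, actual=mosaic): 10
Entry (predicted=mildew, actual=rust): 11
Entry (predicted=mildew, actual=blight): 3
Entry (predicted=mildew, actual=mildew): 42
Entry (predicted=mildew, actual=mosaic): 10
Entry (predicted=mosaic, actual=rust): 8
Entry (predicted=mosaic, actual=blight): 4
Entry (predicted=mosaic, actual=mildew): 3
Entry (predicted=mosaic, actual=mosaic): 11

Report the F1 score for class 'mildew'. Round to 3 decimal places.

One-vs-rest for 'mildew': TP = diagonal; FP = other classes predicted 'mildew'; FN = 'mildew' predicted as other.
F1 score = 2·TP/(2·TP+FP+FN).
mildew: TP=42, FP=11+3+10=24, FN=4+1+3=8 → 84/116 = 0.7241

0.724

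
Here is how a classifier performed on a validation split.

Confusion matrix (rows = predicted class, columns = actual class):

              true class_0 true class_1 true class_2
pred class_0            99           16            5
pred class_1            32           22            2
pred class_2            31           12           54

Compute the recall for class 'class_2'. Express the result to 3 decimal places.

0.885

Treat 'class_2' as positive and all other classes as negative.
recall = TP/(TP+FN).
class_2: TP=54, FN=5+2=7 → 54/61 = 0.8852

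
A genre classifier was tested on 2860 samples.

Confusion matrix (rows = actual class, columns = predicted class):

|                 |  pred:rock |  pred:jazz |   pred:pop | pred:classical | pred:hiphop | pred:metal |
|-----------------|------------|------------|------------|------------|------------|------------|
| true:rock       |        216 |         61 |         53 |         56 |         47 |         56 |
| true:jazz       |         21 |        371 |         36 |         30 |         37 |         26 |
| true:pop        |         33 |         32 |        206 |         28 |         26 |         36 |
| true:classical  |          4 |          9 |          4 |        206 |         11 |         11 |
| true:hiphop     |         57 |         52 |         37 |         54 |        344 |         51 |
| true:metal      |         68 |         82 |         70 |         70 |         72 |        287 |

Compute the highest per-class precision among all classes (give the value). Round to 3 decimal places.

Per-class precision (TP/(TP+FP)):
  rock: TP=216, FP=21+33+4+57+68=183 → 216/399 = 0.5414
  jazz: TP=371, FP=61+32+9+52+82=236 → 371/607 = 0.6112
  pop: TP=206, FP=53+36+4+37+70=200 → 206/406 = 0.5074
  classical: TP=206, FP=56+30+28+54+70=238 → 206/444 = 0.4640
  hiphop: TP=344, FP=47+37+26+11+72=193 → 344/537 = 0.6406
  metal: TP=287, FP=56+26+36+11+51=180 → 287/467 = 0.6146
Highest is class 'hiphop' with precision = 0.641.

0.641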